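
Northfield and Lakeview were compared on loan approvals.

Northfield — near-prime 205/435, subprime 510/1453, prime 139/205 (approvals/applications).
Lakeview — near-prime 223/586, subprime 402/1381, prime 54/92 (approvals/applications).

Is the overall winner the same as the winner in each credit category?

Yes

Near-prime: Northfield 205/435 = 47.1%, Lakeview 223/586 = 38.1% → Northfield
Subprime: Northfield 510/1453 = 35.1%, Lakeview 402/1381 = 29.1% → Northfield
Prime: Northfield 139/205 = 67.8%, Lakeview 54/92 = 58.7% → Northfield
Overall: Northfield 854/2093 = 40.8%, Lakeview 679/2059 = 33.0% → Northfield
Northfield wins overall and in every credit group — no reversal.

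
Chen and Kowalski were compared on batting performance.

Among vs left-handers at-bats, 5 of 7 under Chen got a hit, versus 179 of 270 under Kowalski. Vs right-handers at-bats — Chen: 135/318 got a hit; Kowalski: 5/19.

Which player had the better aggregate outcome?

Vs left-handers: Chen 5/7 = 71.4%, Kowalski 179/270 = 66.3% → Chen
Vs right-handers: Chen 135/318 = 42.5%, Kowalski 5/19 = 26.3% → Chen
Overall: Chen 140/325 = 43.1%, Kowalski 184/289 = 63.7% → Kowalski
(Chen wins every pitcher group but Kowalski wins overall — Chen's at-bats skew toward the low-rate vs right-handers group.)

Kowalski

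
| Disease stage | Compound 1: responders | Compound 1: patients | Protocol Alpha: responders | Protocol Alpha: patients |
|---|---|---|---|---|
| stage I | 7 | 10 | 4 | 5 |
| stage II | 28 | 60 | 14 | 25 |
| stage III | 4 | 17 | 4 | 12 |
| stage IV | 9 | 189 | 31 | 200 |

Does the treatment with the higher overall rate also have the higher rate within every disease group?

Yes

Stage I: Compound 1 7/10 = 70.0%, Protocol Alpha 4/5 = 80.0% → Protocol Alpha
Stage II: Compound 1 28/60 = 46.7%, Protocol Alpha 14/25 = 56.0% → Protocol Alpha
Stage III: Compound 1 4/17 = 23.5%, Protocol Alpha 4/12 = 33.3% → Protocol Alpha
Stage IV: Compound 1 9/189 = 4.8%, Protocol Alpha 31/200 = 15.5% → Protocol Alpha
Overall: Compound 1 48/276 = 17.4%, Protocol Alpha 53/242 = 21.9% → Protocol Alpha
Protocol Alpha wins overall and in every disease group — no reversal.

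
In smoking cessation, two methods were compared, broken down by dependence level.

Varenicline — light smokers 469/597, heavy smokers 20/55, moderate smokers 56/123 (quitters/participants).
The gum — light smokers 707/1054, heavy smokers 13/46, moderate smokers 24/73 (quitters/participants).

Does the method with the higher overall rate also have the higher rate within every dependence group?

Yes

Light smokers: varenicline 469/597 = 78.6%, the gum 707/1054 = 67.1% → varenicline
Heavy smokers: varenicline 20/55 = 36.4%, the gum 13/46 = 28.3% → varenicline
Moderate smokers: varenicline 56/123 = 45.5%, the gum 24/73 = 32.9% → varenicline
Overall: varenicline 545/775 = 70.3%, the gum 744/1173 = 63.4% → varenicline
Varenicline wins overall and in every dependence group — no reversal.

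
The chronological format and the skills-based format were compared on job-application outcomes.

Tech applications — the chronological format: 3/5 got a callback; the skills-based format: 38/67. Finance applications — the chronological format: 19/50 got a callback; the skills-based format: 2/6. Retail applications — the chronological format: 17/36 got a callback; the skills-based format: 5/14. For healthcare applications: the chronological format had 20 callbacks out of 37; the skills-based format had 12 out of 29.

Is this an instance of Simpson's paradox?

Yes

Tech: the chronological format 3/5 = 60.0%, the skills-based format 38/67 = 56.7% → the chronological format
Finance: the chronological format 19/50 = 38.0%, the skills-based format 2/6 = 33.3% → the chronological format
Retail: the chronological format 17/36 = 47.2%, the skills-based format 5/14 = 35.7% → the chronological format
Healthcare: the chronological format 20/37 = 54.1%, the skills-based format 12/29 = 41.4% → the chronological format
Overall: the chronological format 59/128 = 46.1%, the skills-based format 57/116 = 49.1% → the skills-based format
The chronological format wins each industry group but the skills-based format wins overall — the comparison reverses. The chronological format's applications skew toward finance, which has a lower base rate.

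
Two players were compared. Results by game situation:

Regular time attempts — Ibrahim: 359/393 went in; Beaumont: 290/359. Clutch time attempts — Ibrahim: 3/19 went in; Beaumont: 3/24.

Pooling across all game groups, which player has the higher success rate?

Ibrahim

Regular time: Ibrahim 359/393 = 91.3%, Beaumont 290/359 = 80.8% → Ibrahim
Clutch time: Ibrahim 3/19 = 15.8%, Beaumont 3/24 = 12.5% → Ibrahim
Overall: Ibrahim 362/412 = 87.9%, Beaumont 293/383 = 76.5% → Ibrahim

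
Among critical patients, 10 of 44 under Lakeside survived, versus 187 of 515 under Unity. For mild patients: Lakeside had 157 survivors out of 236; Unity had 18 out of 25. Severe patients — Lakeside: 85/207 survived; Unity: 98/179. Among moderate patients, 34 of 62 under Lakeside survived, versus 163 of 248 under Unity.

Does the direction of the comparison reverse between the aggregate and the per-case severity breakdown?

Yes

Critical: Lakeside 10/44 = 22.7%, Unity 187/515 = 36.3% → Unity
Mild: Lakeside 157/236 = 66.5%, Unity 18/25 = 72.0% → Unity
Severe: Lakeside 85/207 = 41.1%, Unity 98/179 = 54.7% → Unity
Moderate: Lakeside 34/62 = 54.8%, Unity 163/248 = 65.7% → Unity
Overall: Lakeside 286/549 = 52.1%, Unity 466/967 = 48.2% → Lakeside
Unity wins each case group but Lakeside wins overall — the comparison reverses. Unity's patients skew toward critical, which has a lower base rate.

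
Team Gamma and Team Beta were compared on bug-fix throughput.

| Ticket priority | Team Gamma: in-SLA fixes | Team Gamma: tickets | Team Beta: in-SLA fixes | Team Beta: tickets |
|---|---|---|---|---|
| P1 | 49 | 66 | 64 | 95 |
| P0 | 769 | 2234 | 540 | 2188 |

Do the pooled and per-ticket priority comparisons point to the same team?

Yes

P1: Team Gamma 49/66 = 74.2%, Team Beta 64/95 = 67.4% → Team Gamma
P0: Team Gamma 769/2234 = 34.4%, Team Beta 540/2188 = 24.7% → Team Gamma
Overall: Team Gamma 818/2300 = 35.6%, Team Beta 604/2283 = 26.5% → Team Gamma
Team Gamma wins overall and in every ticket group — no reversal.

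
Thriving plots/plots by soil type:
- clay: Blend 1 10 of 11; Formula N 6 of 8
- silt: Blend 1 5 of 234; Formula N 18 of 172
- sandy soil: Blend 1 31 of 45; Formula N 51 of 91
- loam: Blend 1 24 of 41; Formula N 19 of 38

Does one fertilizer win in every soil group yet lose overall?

Clay: Blend 1 10/11 = 90.9%, Formula N 6/8 = 75.0% → Blend 1
Silt: Blend 1 5/234 = 2.1%, Formula N 18/172 = 10.5% → Formula N
Sandy soil: Blend 1 31/45 = 68.9%, Formula N 51/91 = 56.0% → Blend 1
Loam: Blend 1 24/41 = 58.5%, Formula N 19/38 = 50.0% → Blend 1
Overall: Blend 1 70/331 = 21.1%, Formula N 94/309 = 30.4% → Formula N
Neither sweeps: Blend 1 wins 3 of 4 groups, Formula N wins 1. Formula N wins overall but not every group — no Simpson reversal.

No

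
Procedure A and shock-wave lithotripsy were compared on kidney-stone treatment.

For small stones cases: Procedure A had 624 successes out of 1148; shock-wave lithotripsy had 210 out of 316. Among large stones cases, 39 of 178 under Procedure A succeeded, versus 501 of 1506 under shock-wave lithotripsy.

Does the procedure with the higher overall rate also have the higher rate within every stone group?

No

Small stones: Procedure A 624/1148 = 54.4%, shock-wave lithotripsy 210/316 = 66.5% → shock-wave lithotripsy
Large stones: Procedure A 39/178 = 21.9%, shock-wave lithotripsy 501/1506 = 33.3% → shock-wave lithotripsy
Overall: Procedure A 663/1326 = 50.0%, shock-wave lithotripsy 711/1822 = 39.0% → Procedure A
Shock-wave lithotripsy wins each stone group but Procedure A wins overall — the comparison reverses. Shock-wave lithotripsy's cases skew toward large stones, which has a lower base rate.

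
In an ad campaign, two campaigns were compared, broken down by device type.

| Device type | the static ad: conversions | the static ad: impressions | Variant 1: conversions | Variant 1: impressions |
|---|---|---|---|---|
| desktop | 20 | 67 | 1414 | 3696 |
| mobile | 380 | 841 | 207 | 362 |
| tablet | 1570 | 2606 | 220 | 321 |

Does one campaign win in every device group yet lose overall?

Desktop: the static ad 20/67 = 29.9%, Variant 1 1414/3696 = 38.3% → Variant 1
Mobile: the static ad 380/841 = 45.2%, Variant 1 207/362 = 57.2% → Variant 1
Tablet: the static ad 1570/2606 = 60.2%, Variant 1 220/321 = 68.5% → Variant 1
Overall: the static ad 1970/3514 = 56.1%, Variant 1 1841/4379 = 42.0% → the static ad
Variant 1 wins each device group but the static ad wins overall — the comparison reverses. Variant 1's impressions skew toward desktop, which has a lower base rate.

Yes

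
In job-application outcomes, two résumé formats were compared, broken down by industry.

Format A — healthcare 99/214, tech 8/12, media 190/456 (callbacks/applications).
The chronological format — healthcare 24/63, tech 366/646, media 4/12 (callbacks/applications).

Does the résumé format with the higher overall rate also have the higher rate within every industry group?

No

Healthcare: Format A 99/214 = 46.3%, the chronological format 24/63 = 38.1% → Format A
Tech: Format A 8/12 = 66.7%, the chronological format 366/646 = 56.7% → Format A
Media: Format A 190/456 = 41.7%, the chronological format 4/12 = 33.3% → Format A
Overall: Format A 297/682 = 43.5%, the chronological format 394/721 = 54.6% → the chronological format
Format A wins each industry group but the chronological format wins overall — the comparison reverses. Format A's applications skew toward media, which has a lower base rate.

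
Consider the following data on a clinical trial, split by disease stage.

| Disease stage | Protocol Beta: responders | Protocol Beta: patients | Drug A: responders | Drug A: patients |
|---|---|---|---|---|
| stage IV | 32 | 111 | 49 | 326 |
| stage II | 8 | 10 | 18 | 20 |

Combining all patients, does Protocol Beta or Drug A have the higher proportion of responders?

Stage IV: Protocol Beta 32/111 = 28.8%, Drug A 49/326 = 15.0% → Protocol Beta
Stage II: Protocol Beta 8/10 = 80.0%, Drug A 18/20 = 90.0% → Drug A
Overall: Protocol Beta 40/121 = 33.1%, Drug A 67/346 = 19.4% → Protocol Beta
(Neither sweeps every disease group, but Protocol Beta has the higher pooled rate.)

Protocol Beta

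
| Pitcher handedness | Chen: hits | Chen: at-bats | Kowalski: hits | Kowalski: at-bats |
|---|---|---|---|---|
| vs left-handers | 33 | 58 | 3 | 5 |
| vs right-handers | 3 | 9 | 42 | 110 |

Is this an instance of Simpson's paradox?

Vs left-handers: Chen 33/58 = 56.9%, Kowalski 3/5 = 60.0% → Kowalski
Vs right-handers: Chen 3/9 = 33.3%, Kowalski 42/110 = 38.2% → Kowalski
Overall: Chen 36/67 = 53.7%, Kowalski 45/115 = 39.1% → Chen
Kowalski wins each pitcher group but Chen wins overall — the comparison reverses. Kowalski's at-bats skew toward vs right-handers, which has a lower base rate.

Yes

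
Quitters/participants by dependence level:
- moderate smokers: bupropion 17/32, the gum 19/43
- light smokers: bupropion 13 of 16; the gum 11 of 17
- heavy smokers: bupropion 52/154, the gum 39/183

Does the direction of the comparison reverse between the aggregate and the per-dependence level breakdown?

No

Moderate smokers: bupropion 17/32 = 53.1%, the gum 19/43 = 44.2% → bupropion
Light smokers: bupropion 13/16 = 81.2%, the gum 11/17 = 64.7% → bupropion
Heavy smokers: bupropion 52/154 = 33.8%, the gum 39/183 = 21.3% → bupropion
Overall: bupropion 82/202 = 40.6%, the gum 69/243 = 28.4% → bupropion
Bupropion wins overall and in every dependence group — no reversal.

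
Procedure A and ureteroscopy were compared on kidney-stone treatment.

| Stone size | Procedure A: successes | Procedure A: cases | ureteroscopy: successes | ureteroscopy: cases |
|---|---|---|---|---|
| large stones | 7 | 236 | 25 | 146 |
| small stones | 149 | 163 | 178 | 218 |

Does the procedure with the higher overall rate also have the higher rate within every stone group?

No

Large stones: Procedure A 7/236 = 3.0%, ureteroscopy 25/146 = 17.1% → ureteroscopy
Small stones: Procedure A 149/163 = 91.4%, ureteroscopy 178/218 = 81.7% → Procedure A
Overall: Procedure A 156/399 = 39.1%, ureteroscopy 203/364 = 55.8% → ureteroscopy
Neither sweeps: Procedure A wins 1 of 2 groups, ureteroscopy wins 1. Ureteroscopy wins overall but not every group — no Simpson reversal.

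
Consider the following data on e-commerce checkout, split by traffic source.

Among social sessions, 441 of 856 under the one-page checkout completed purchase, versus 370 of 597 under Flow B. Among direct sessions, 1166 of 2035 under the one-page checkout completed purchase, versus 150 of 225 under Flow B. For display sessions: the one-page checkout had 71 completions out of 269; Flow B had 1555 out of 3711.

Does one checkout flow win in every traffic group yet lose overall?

Social: the one-page checkout 441/856 = 51.5%, Flow B 370/597 = 62.0% → Flow B
Direct: the one-page checkout 1166/2035 = 57.3%, Flow B 150/225 = 66.7% → Flow B
Display: the one-page checkout 71/269 = 26.4%, Flow B 1555/3711 = 41.9% → Flow B
Overall: the one-page checkout 1678/3160 = 53.1%, Flow B 2075/4533 = 45.8% → the one-page checkout
Flow B wins each traffic group but the one-page checkout wins overall — the comparison reverses. Flow B's sessions skew toward display, which has a lower base rate.

Yes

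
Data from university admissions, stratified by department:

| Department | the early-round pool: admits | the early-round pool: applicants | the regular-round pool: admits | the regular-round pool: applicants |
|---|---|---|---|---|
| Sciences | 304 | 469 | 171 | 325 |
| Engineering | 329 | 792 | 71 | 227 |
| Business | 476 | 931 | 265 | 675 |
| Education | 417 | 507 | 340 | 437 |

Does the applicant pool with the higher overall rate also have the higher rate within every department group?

Sciences: the early-round pool 304/469 = 64.8%, the regular-round pool 171/325 = 52.6% → the early-round pool
Engineering: the early-round pool 329/792 = 41.5%, the regular-round pool 71/227 = 31.3% → the early-round pool
Business: the early-round pool 476/931 = 51.1%, the regular-round pool 265/675 = 39.3% → the early-round pool
Education: the early-round pool 417/507 = 82.2%, the regular-round pool 340/437 = 77.8% → the early-round pool
Overall: the early-round pool 1526/2699 = 56.5%, the regular-round pool 847/1664 = 50.9% → the early-round pool
The early-round pool wins overall and in every department group — no reversal.

Yes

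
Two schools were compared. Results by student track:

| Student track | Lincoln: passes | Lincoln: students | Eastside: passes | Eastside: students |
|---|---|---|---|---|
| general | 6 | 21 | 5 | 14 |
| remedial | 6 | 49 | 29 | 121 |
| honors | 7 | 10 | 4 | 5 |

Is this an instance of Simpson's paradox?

General: Lincoln 6/21 = 28.6%, Eastside 5/14 = 35.7% → Eastside
Remedial: Lincoln 6/49 = 12.2%, Eastside 29/121 = 24.0% → Eastside
Honors: Lincoln 7/10 = 70.0%, Eastside 4/5 = 80.0% → Eastside
Overall: Lincoln 19/80 = 23.8%, Eastside 38/140 = 27.1% → Eastside
Eastside wins overall and in every student group — no reversal.

No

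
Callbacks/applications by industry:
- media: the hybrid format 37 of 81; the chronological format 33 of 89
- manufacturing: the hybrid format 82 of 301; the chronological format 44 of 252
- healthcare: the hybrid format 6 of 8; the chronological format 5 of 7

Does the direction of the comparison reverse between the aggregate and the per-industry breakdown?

Media: the hybrid format 37/81 = 45.7%, the chronological format 33/89 = 37.1% → the hybrid format
Manufacturing: the hybrid format 82/301 = 27.2%, the chronological format 44/252 = 17.5% → the hybrid format
Healthcare: the hybrid format 6/8 = 75.0%, the chronological format 5/7 = 71.4% → the hybrid format
Overall: the hybrid format 125/390 = 32.1%, the chronological format 82/348 = 23.6% → the hybrid format
The hybrid format wins overall and in every industry group — no reversal.

No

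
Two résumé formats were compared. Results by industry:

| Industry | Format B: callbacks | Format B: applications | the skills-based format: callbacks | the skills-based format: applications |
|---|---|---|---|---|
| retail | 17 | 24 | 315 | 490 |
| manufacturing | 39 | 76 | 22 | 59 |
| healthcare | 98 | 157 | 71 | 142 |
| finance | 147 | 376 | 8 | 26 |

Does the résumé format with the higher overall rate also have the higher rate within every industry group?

Retail: Format B 17/24 = 70.8%, the skills-based format 315/490 = 64.3% → Format B
Manufacturing: Format B 39/76 = 51.3%, the skills-based format 22/59 = 37.3% → Format B
Healthcare: Format B 98/157 = 62.4%, the skills-based format 71/142 = 50.0% → Format B
Finance: Format B 147/376 = 39.1%, the skills-based format 8/26 = 30.8% → Format B
Overall: Format B 301/633 = 47.6%, the skills-based format 416/717 = 58.0% → the skills-based format
Format B wins each industry group but the skills-based format wins overall — the comparison reverses. Format B's applications skew toward finance, which has a lower base rate.

No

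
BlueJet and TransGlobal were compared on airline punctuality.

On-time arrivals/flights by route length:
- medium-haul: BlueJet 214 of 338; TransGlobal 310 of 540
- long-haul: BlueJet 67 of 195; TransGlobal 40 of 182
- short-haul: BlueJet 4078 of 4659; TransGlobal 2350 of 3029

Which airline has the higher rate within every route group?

BlueJet

Medium-haul: BlueJet 214/338 = 63.3%, TransGlobal 310/540 = 57.4% → BlueJet
Long-haul: BlueJet 67/195 = 34.4%, TransGlobal 40/182 = 22.0% → BlueJet
Short-haul: BlueJet 4078/4659 = 87.5%, TransGlobal 2350/3029 = 77.6% → BlueJet
BlueJet has the higher rate in all 3 groups.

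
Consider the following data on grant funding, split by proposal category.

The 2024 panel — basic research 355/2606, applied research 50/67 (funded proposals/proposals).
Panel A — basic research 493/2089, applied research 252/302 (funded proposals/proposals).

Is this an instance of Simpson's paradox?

Basic research: the 2024 panel 355/2606 = 13.6%, Panel A 493/2089 = 23.6% → Panel A
Applied research: the 2024 panel 50/67 = 74.6%, Panel A 252/302 = 83.4% → Panel A
Overall: the 2024 panel 405/2673 = 15.2%, Panel A 745/2391 = 31.2% → Panel A
Panel A wins overall and in every proposal group — no reversal.

No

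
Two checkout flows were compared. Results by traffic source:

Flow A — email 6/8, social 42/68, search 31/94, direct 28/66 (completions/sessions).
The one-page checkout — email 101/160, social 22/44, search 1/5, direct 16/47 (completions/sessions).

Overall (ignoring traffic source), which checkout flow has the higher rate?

Email: Flow A 6/8 = 75.0%, the one-page checkout 101/160 = 63.1% → Flow A
Social: Flow A 42/68 = 61.8%, the one-page checkout 22/44 = 50.0% → Flow A
Search: Flow A 31/94 = 33.0%, the one-page checkout 1/5 = 20.0% → Flow A
Direct: Flow A 28/66 = 42.4%, the one-page checkout 16/47 = 34.0% → Flow A
Overall: Flow A 107/236 = 45.3%, the one-page checkout 140/256 = 54.7% → the one-page checkout
(Flow A wins every traffic group but the one-page checkout wins overall — Flow A's sessions skew toward the low-rate search group.)

the one-page checkout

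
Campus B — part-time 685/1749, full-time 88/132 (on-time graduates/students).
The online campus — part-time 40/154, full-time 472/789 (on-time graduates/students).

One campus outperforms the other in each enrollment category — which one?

Campus B

Part-time: Campus B 685/1749 = 39.2%, the online campus 40/154 = 26.0% → Campus B
Full-time: Campus B 88/132 = 66.7%, the online campus 472/789 = 59.8% → Campus B
Campus B has the higher rate in both groups.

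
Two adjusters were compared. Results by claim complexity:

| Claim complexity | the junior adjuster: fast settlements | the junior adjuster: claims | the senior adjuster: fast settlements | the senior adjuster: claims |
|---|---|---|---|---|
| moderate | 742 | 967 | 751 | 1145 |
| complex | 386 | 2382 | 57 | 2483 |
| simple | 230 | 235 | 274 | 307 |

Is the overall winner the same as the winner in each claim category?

Yes

Moderate: the junior adjuster 742/967 = 76.7%, the senior adjuster 751/1145 = 65.6% → the junior adjuster
Complex: the junior adjuster 386/2382 = 16.2%, the senior adjuster 57/2483 = 2.3% → the junior adjuster
Simple: the junior adjuster 230/235 = 97.9%, the senior adjuster 274/307 = 89.3% → the junior adjuster
Overall: the junior adjuster 1358/3584 = 37.9%, the senior adjuster 1082/3935 = 27.5% → the junior adjuster
The junior adjuster wins overall and in every claim group — no reversal.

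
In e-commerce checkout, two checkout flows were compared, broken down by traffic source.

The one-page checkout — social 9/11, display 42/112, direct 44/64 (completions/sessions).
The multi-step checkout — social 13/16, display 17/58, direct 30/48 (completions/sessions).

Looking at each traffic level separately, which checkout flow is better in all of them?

Social: the one-page checkout 9/11 = 81.8%, the multi-step checkout 13/16 = 81.2% → the one-page checkout
Display: the one-page checkout 42/112 = 37.5%, the multi-step checkout 17/58 = 29.3% → the one-page checkout
Direct: the one-page checkout 44/64 = 68.8%, the multi-step checkout 30/48 = 62.5% → the one-page checkout
The one-page checkout has the higher rate in all 3 groups.

the one-page checkout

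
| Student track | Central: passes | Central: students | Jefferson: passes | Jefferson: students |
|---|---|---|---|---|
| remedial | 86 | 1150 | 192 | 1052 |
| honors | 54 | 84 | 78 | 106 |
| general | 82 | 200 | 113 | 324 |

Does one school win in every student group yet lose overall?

No

Remedial: Central 86/1150 = 7.5%, Jefferson 192/1052 = 18.3% → Jefferson
Honors: Central 54/84 = 64.3%, Jefferson 78/106 = 73.6% → Jefferson
General: Central 82/200 = 41.0%, Jefferson 113/324 = 34.9% → Central
Overall: Central 222/1434 = 15.5%, Jefferson 383/1482 = 25.8% → Jefferson
Neither sweeps: Central wins 1 of 3 groups, Jefferson wins 2. Jefferson wins overall but not every group — no Simpson reversal.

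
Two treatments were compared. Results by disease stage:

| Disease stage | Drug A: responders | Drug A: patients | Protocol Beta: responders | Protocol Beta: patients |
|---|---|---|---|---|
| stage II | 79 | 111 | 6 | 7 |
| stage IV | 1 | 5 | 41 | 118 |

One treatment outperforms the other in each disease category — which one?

Stage II: Drug A 79/111 = 71.2%, Protocol Beta 6/7 = 85.7% → Protocol Beta
Stage IV: Drug A 1/5 = 20.0%, Protocol Beta 41/118 = 34.7% → Protocol Beta
Protocol Beta has the higher rate in both groups.

Protocol Beta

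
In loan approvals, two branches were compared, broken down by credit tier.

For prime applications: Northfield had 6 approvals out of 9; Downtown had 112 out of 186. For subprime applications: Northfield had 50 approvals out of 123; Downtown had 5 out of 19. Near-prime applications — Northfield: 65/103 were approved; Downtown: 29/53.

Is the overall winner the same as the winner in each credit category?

Prime: Northfield 6/9 = 66.7%, Downtown 112/186 = 60.2% → Northfield
Subprime: Northfield 50/123 = 40.7%, Downtown 5/19 = 26.3% → Northfield
Near-prime: Northfield 65/103 = 63.1%, Downtown 29/53 = 54.7% → Northfield
Overall: Northfield 121/235 = 51.5%, Downtown 146/258 = 56.6% → Downtown
Northfield wins each credit group but Downtown wins overall — the comparison reverses. Northfield's applications skew toward subprime, which has a lower base rate.

No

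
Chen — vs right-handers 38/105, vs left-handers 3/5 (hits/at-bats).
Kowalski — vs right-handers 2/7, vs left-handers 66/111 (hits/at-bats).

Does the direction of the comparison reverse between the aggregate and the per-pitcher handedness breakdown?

Vs right-handers: Chen 38/105 = 36.2%, Kowalski 2/7 = 28.6% → Chen
Vs left-handers: Chen 3/5 = 60.0%, Kowalski 66/111 = 59.5% → Chen
Overall: Chen 41/110 = 37.3%, Kowalski 68/118 = 57.6% → Kowalski
Chen wins each pitcher group but Kowalski wins overall — the comparison reverses. Chen's at-bats skew toward vs right-handers, which has a lower base rate.

Yes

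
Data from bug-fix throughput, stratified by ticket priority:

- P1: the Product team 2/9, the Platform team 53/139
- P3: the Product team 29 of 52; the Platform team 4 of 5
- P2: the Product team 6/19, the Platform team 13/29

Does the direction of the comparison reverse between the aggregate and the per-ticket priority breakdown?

Yes

P1: the Product team 2/9 = 22.2%, the Platform team 53/139 = 38.1% → the Platform team
P3: the Product team 29/52 = 55.8%, the Platform team 4/5 = 80.0% → the Platform team
P2: the Product team 6/19 = 31.6%, the Platform team 13/29 = 44.8% → the Platform team
Overall: the Product team 37/80 = 46.2%, the Platform team 70/173 = 40.5% → the Product team
The Platform team wins each ticket group but the Product team wins overall — the comparison reverses. The Platform team's tickets skew toward P1, which has a lower base rate.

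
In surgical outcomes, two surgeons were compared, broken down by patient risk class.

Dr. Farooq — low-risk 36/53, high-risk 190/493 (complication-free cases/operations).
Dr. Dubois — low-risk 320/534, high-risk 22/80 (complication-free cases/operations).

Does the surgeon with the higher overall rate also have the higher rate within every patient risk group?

Low-risk: Dr. Farooq 36/53 = 67.9%, Dr. Dubois 320/534 = 59.9% → Dr. Farooq
High-risk: Dr. Farooq 190/493 = 38.5%, Dr. Dubois 22/80 = 27.5% → Dr. Farooq
Overall: Dr. Farooq 226/546 = 41.4%, Dr. Dubois 342/614 = 55.7% → Dr. Dubois
Dr. Farooq wins each patient risk group but Dr. Dubois wins overall — the comparison reverses. Dr. Farooq's operations skew toward high-risk, which has a lower base rate.

No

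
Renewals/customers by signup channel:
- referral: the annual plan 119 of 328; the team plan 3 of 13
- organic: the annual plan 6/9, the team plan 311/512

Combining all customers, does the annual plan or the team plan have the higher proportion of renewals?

the team plan

Referral: the annual plan 119/328 = 36.3%, the team plan 3/13 = 23.1% → the annual plan
Organic: the annual plan 6/9 = 66.7%, the team plan 311/512 = 60.7% → the annual plan
Overall: the annual plan 125/337 = 37.1%, the team plan 314/525 = 59.8% → the team plan
(The annual plan wins every signup group but the team plan wins overall — the annual plan's customers skew toward the low-rate referral group.)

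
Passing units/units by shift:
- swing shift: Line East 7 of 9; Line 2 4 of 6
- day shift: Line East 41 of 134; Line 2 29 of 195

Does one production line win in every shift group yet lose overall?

No

Swing shift: Line East 7/9 = 77.8%, Line 2 4/6 = 66.7% → Line East
Day shift: Line East 41/134 = 30.6%, Line 2 29/195 = 14.9% → Line East
Overall: Line East 48/143 = 33.6%, Line 2 33/201 = 16.4% → Line East
Line East wins overall and in every shift group — no reversal.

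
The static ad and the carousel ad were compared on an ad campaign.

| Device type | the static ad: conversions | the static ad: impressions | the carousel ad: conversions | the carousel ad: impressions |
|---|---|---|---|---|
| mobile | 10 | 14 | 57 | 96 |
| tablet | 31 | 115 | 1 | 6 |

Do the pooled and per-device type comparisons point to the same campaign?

Mobile: the static ad 10/14 = 71.4%, the carousel ad 57/96 = 59.4% → the static ad
Tablet: the static ad 31/115 = 27.0%, the carousel ad 1/6 = 16.7% → the static ad
Overall: the static ad 41/129 = 31.8%, the carousel ad 58/102 = 56.9% → the carousel ad
The static ad wins each device group but the carousel ad wins overall — the comparison reverses. The static ad's impressions skew toward tablet, which has a lower base rate.

No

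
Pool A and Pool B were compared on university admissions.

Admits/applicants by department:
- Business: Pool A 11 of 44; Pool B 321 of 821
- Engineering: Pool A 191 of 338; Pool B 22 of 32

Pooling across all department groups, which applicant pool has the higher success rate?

Pool A

Business: Pool A 11/44 = 25.0%, Pool B 321/821 = 39.1% → Pool B
Engineering: Pool A 191/338 = 56.5%, Pool B 22/32 = 68.8% → Pool B
Overall: Pool A 202/382 = 52.9%, Pool B 343/853 = 40.2% → Pool A
(Pool B wins every department group but Pool A wins overall — Pool B's applicants skew toward the low-rate Business group.)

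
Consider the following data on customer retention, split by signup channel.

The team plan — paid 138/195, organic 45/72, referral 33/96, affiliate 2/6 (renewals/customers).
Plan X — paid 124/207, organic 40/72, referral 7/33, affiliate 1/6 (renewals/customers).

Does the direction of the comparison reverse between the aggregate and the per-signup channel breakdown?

No

Paid: the team plan 138/195 = 70.8%, Plan X 124/207 = 59.9% → the team plan
Organic: the team plan 45/72 = 62.5%, Plan X 40/72 = 55.6% → the team plan
Referral: the team plan 33/96 = 34.4%, Plan X 7/33 = 21.2% → the team plan
Affiliate: the team plan 2/6 = 33.3%, Plan X 1/6 = 16.7% → the team plan
Overall: the team plan 218/369 = 59.1%, Plan X 172/318 = 54.1% → the team plan
The team plan wins overall and in every signup group — no reversal.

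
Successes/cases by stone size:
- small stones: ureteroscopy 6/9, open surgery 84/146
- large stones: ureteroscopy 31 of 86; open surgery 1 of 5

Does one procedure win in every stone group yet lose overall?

Yes

Small stones: ureteroscopy 6/9 = 66.7%, open surgery 84/146 = 57.5% → ureteroscopy
Large stones: ureteroscopy 31/86 = 36.0%, open surgery 1/5 = 20.0% → ureteroscopy
Overall: ureteroscopy 37/95 = 38.9%, open surgery 85/151 = 56.3% → open surgery
Ureteroscopy wins each stone group but open surgery wins overall — the comparison reverses. Ureteroscopy's cases skew toward large stones, which has a lower base rate.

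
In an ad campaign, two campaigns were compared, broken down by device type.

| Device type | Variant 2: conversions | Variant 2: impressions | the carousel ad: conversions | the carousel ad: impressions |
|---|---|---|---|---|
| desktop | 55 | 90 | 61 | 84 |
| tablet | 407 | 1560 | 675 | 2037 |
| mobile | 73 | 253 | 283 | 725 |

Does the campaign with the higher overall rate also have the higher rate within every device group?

Yes

Desktop: Variant 2 55/90 = 61.1%, the carousel ad 61/84 = 72.6% → the carousel ad
Tablet: Variant 2 407/1560 = 26.1%, the carousel ad 675/2037 = 33.1% → the carousel ad
Mobile: Variant 2 73/253 = 28.9%, the carousel ad 283/725 = 39.0% → the carousel ad
Overall: Variant 2 535/1903 = 28.1%, the carousel ad 1019/2846 = 35.8% → the carousel ad
The carousel ad wins overall and in every device group — no reversal.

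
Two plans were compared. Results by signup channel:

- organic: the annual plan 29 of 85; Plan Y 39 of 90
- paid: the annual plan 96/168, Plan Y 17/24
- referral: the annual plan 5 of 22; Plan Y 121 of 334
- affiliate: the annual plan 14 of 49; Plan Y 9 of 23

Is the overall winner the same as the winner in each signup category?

No

Organic: the annual plan 29/85 = 34.1%, Plan Y 39/90 = 43.3% → Plan Y
Paid: the annual plan 96/168 = 57.1%, Plan Y 17/24 = 70.8% → Plan Y
Referral: the annual plan 5/22 = 22.7%, Plan Y 121/334 = 36.2% → Plan Y
Affiliate: the annual plan 14/49 = 28.6%, Plan Y 9/23 = 39.1% → Plan Y
Overall: the annual plan 144/324 = 44.4%, Plan Y 186/471 = 39.5% → the annual plan
Plan Y wins each signup group but the annual plan wins overall — the comparison reverses. Plan Y's customers skew toward referral, which has a lower base rate.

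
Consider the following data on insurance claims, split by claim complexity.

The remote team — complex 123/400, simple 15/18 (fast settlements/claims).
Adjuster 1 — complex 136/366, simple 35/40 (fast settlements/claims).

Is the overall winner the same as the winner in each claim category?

Yes

Complex: the remote team 123/400 = 30.8%, Adjuster 1 136/366 = 37.2% → Adjuster 1
Simple: the remote team 15/18 = 83.3%, Adjuster 1 35/40 = 87.5% → Adjuster 1
Overall: the remote team 138/418 = 33.0%, Adjuster 1 171/406 = 42.1% → Adjuster 1
Adjuster 1 wins overall and in every claim group — no reversal.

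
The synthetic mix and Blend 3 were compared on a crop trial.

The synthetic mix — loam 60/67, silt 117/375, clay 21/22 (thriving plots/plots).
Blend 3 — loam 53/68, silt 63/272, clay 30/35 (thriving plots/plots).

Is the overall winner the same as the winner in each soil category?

Loam: the synthetic mix 60/67 = 89.6%, Blend 3 53/68 = 77.9% → the synthetic mix
Silt: the synthetic mix 117/375 = 31.2%, Blend 3 63/272 = 23.2% → the synthetic mix
Clay: the synthetic mix 21/22 = 95.5%, Blend 3 30/35 = 85.7% → the synthetic mix
Overall: the synthetic mix 198/464 = 42.7%, Blend 3 146/375 = 38.9% → the synthetic mix
The synthetic mix wins overall and in every soil group — no reversal.

Yes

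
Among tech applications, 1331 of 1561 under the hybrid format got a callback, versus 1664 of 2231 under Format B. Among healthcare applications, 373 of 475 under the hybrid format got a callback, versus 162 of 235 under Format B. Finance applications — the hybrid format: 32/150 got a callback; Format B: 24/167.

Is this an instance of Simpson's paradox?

Tech: the hybrid format 1331/1561 = 85.3%, Format B 1664/2231 = 74.6% → the hybrid format
Healthcare: the hybrid format 373/475 = 78.5%, Format B 162/235 = 68.9% → the hybrid format
Finance: the hybrid format 32/150 = 21.3%, Format B 24/167 = 14.4% → the hybrid format
Overall: the hybrid format 1736/2186 = 79.4%, Format B 1850/2633 = 70.3% → the hybrid format
The hybrid format wins overall and in every industry group — no reversal.

No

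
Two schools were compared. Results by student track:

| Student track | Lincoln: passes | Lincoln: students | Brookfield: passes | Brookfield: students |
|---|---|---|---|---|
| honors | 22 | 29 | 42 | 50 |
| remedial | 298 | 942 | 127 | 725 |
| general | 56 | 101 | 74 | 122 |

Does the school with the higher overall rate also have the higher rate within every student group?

Honors: Lincoln 22/29 = 75.9%, Brookfield 42/50 = 84.0% → Brookfield
Remedial: Lincoln 298/942 = 31.6%, Brookfield 127/725 = 17.5% → Lincoln
General: Lincoln 56/101 = 55.4%, Brookfield 74/122 = 60.7% → Brookfield
Overall: Lincoln 376/1072 = 35.1%, Brookfield 243/897 = 27.1% → Lincoln
Neither sweeps: Lincoln wins 1 of 3 groups, Brookfield wins 2. Lincoln wins overall but not every group — no Simpson reversal.

No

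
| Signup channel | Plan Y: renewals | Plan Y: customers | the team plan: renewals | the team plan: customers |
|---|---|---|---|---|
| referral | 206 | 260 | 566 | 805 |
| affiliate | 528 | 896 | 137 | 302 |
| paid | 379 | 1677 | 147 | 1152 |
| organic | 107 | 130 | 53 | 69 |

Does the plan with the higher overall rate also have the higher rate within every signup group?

Yes

Referral: Plan Y 206/260 = 79.2%, the team plan 566/805 = 70.3% → Plan Y
Affiliate: Plan Y 528/896 = 58.9%, the team plan 137/302 = 45.4% → Plan Y
Paid: Plan Y 379/1677 = 22.6%, the team plan 147/1152 = 12.8% → Plan Y
Organic: Plan Y 107/130 = 82.3%, the team plan 53/69 = 76.8% → Plan Y
Overall: Plan Y 1220/2963 = 41.2%, the team plan 903/2328 = 38.8% → Plan Y
Plan Y wins overall and in every signup group — no reversal.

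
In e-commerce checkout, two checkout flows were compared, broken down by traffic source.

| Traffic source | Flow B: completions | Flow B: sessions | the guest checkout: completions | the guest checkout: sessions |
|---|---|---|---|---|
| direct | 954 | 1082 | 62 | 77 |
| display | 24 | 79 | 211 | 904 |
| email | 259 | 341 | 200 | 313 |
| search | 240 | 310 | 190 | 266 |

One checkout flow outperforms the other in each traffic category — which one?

Direct: Flow B 954/1082 = 88.2%, the guest checkout 62/77 = 80.5% → Flow B
Display: Flow B 24/79 = 30.4%, the guest checkout 211/904 = 23.3% → Flow B
Email: Flow B 259/341 = 76.0%, the guest checkout 200/313 = 63.9% → Flow B
Search: Flow B 240/310 = 77.4%, the guest checkout 190/266 = 71.4% → Flow B
Flow B has the higher rate in all 4 groups.

Flow B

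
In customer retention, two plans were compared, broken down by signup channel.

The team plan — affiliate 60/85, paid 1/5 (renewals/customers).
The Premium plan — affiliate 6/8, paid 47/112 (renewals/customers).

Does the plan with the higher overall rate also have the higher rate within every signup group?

No

Affiliate: the team plan 60/85 = 70.6%, the Premium plan 6/8 = 75.0% → the Premium plan
Paid: the team plan 1/5 = 20.0%, the Premium plan 47/112 = 42.0% → the Premium plan
Overall: the team plan 61/90 = 67.8%, the Premium plan 53/120 = 44.2% → the team plan
The Premium plan wins each signup group but the team plan wins overall — the comparison reverses. The Premium plan's customers skew toward paid, which has a lower base rate.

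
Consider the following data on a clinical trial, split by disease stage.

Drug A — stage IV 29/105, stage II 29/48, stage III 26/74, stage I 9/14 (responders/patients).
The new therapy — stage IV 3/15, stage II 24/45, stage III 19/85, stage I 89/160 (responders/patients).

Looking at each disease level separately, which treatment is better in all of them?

Stage IV: Drug A 29/105 = 27.6%, the new therapy 3/15 = 20.0% → Drug A
Stage II: Drug A 29/48 = 60.4%, the new therapy 24/45 = 53.3% → Drug A
Stage III: Drug A 26/74 = 35.1%, the new therapy 19/85 = 22.4% → Drug A
Stage I: Drug A 9/14 = 64.3%, the new therapy 89/160 = 55.6% → Drug A
Drug A has the higher rate in all 4 groups.

Drug A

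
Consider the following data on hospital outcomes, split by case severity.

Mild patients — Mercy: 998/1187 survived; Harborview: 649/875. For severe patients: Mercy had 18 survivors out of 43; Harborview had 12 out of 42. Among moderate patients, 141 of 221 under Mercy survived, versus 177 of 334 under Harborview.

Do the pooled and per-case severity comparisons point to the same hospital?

Yes

Mild: Mercy 998/1187 = 84.1%, Harborview 649/875 = 74.2% → Mercy
Severe: Mercy 18/43 = 41.9%, Harborview 12/42 = 28.6% → Mercy
Moderate: Mercy 141/221 = 63.8%, Harborview 177/334 = 53.0% → Mercy
Overall: Mercy 1157/1451 = 79.7%, Harborview 838/1251 = 67.0% → Mercy
Mercy wins overall and in every case group — no reversal.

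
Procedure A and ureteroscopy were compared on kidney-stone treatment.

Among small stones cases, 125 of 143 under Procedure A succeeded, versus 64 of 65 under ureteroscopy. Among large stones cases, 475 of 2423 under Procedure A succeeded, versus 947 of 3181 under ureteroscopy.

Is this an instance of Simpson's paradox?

No

Small stones: Procedure A 125/143 = 87.4%, ureteroscopy 64/65 = 98.5% → ureteroscopy
Large stones: Procedure A 475/2423 = 19.6%, ureteroscopy 947/3181 = 29.8% → ureteroscopy
Overall: Procedure A 600/2566 = 23.4%, ureteroscopy 1011/3246 = 31.1% → ureteroscopy
Ureteroscopy wins overall and in every stone group — no reversal.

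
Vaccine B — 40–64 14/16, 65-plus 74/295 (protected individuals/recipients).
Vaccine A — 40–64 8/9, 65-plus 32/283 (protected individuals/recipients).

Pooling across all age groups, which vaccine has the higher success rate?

Vaccine B

40–64: Vaccine B 14/16 = 87.5%, Vaccine A 8/9 = 88.9% → Vaccine A
65-plus: Vaccine B 74/295 = 25.1%, Vaccine A 32/283 = 11.3% → Vaccine B
Overall: Vaccine B 88/311 = 28.3%, Vaccine A 40/292 = 13.7% → Vaccine B
(Neither sweeps every age group, but Vaccine B has the higher pooled rate.)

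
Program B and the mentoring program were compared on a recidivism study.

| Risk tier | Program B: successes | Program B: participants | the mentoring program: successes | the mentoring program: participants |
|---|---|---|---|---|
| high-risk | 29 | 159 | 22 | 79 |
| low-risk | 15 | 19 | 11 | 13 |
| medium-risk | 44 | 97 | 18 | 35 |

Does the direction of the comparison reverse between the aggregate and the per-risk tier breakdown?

No

High-risk: Program B 29/159 = 18.2%, the mentoring program 22/79 = 27.8% → the mentoring program
Low-risk: Program B 15/19 = 78.9%, the mentoring program 11/13 = 84.6% → the mentoring program
Medium-risk: Program B 44/97 = 45.4%, the mentoring program 18/35 = 51.4% → the mentoring program
Overall: Program B 88/275 = 32.0%, the mentoring program 51/127 = 40.2% → the mentoring program
The mentoring program wins overall and in every risk group — no reversal.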